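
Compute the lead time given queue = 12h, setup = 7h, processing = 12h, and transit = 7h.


Lead time = queue + setup + processing + transit
= 12 + 7 + 12 + 7
= 38 hours


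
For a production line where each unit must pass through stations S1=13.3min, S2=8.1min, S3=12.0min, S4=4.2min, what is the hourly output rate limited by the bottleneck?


Bottleneck = longest station time
Station times: [13.3, 8.1, 12.0, 4.2]
Max = 13.3 min
Rate = 60 / 13.3
= 4.51 units/hour (bottleneck: 13.3min)


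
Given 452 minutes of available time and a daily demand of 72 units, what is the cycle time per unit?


Cycle time = available time / demand
= 452 / 72
= 6.28 min/unit


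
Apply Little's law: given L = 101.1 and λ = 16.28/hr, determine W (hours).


Little's law: L = λW → W = L / λ
= 101.1 / 16.28
= 6.21 hours


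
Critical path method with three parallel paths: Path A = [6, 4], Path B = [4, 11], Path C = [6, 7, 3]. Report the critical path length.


Path A: 6 + 4 = 10
Path B: 4 + 11 = 15
Path C: 6 + 7 + 3 = 16
Critical path = longest = max(10, 15, 16)
= 16 (Path C)


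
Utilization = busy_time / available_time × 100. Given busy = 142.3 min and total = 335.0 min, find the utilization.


Utilization = busy / total × 100
= 142.3 / 335.0 × 100
= 42.5%


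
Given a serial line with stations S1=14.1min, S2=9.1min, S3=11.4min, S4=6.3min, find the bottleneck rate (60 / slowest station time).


Bottleneck = longest station time
Station times: [14.1, 9.1, 11.4, 6.3]
Max = 14.1 min
Rate = 60 / 14.1
= 4.26 units/hour (bottleneck: 14.1min)


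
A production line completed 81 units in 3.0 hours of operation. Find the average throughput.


Throughput = units / time
= 81 / 3.0
= 27.0 units/hour


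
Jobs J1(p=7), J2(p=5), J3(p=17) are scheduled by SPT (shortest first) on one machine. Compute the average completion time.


SPT order: J2 → J1 → J3
Completion times:
  J2: C=5
  J1: C=12
  J3: C=29
Sum = 46, n = 3
Mean flow = 46/3
= 15.33


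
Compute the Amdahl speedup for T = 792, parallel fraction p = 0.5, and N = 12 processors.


Amdahl's law: T_p = T × ((1-p) + p/N)
= 792 × ((1-0.5) + 0.5/12)
= 792 × (0.50 + 0.0417)
= 792 × 0.5417
= 429.00
Speedup = 792/429.00
= 1.85×


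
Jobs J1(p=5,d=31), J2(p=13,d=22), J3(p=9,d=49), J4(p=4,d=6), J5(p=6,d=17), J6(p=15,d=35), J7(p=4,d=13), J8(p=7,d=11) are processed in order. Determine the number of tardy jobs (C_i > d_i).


Completion vs due date:
  J1: C=5, d=31 → on time
  J2: C=18, d=22 → on time
  J3: C=27, d=49 → on time
  J4: C=31, d=6 → TARDY
  J5: C=37, d=17 → TARDY
  J6: C=52, d=35 → TARDY
  J7: C=56, d=13 → TARDY
  J8: C=63, d=11 → TARDY
Tardy jobs: J4, J5, J6, J7, J8
Count = 5


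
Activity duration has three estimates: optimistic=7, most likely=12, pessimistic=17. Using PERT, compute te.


te = (o + 4m + p) / 6
= (7 + 4×12 + 17) / 6
= (7 + 48 + 17) / 6
= 72 / 6
= 12.00


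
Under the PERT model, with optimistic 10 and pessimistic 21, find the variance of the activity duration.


σ² = ((p - o) / 6)² = (p - o)² / 36
= (21 - 10)² / 36
= 11² / 36
= 121 / 36
= 3.3611


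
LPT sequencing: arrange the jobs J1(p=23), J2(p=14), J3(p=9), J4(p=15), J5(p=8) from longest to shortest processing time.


LPT: sort by longest processing time first
  J1: p=23
  J4: p=15
  J2: p=14
  J3: p=9
  J5: p=8
Order: J1 → J4 → J2 → J3 → J5


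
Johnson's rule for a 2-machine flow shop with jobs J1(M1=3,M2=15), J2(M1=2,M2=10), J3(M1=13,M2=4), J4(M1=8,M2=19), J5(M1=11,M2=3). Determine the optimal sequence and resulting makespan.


Johnson's rule:
Group 1 (M1≤M2, sort by M1): ['J2', 'J1', 'J4']
Group 2 (M1>M2, sort desc M2): ['J3', 'J5']
Sequence: J2 → J1 → J4 → J3 → J5
Makespan calculation:
  J2: M1 done=2, M2 done=12
  J1: M1 done=5, M2 done=27
  J4: M1 done=13, M2 done=46
  J3: M1 done=26, M2 done=50
  J5: M1 done=37, M2 done=53
= Sequence: J2 → J1 → J4 → J3 → J5, Makespan: 53


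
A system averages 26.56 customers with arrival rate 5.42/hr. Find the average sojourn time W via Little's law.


Little's law: L = λW → W = L / λ
= 26.56 / 5.42
= 4.90 hours


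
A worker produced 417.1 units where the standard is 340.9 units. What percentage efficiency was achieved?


Efficiency = (actual / standard) × 100
= (417.1 / 340.9) × 100
= 122.4%


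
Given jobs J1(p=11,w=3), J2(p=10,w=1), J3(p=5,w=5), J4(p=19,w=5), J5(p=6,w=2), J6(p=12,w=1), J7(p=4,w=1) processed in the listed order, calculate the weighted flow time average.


Completion times:
  J1: C=11, w×C=3×11=33
  J2: C=21, w×C=1×21=21
  J3: C=26, w×C=5×26=130
  J4: C=45, w×C=5×45=225
  J5: C=51, w×C=2×51=102
  J6: C=63, w×C=1×63=63
  J7: C=67, w×C=1×67=67
Sum w×C = 641
Sum w = 18
Weighted avg = 641/18
= 35.61


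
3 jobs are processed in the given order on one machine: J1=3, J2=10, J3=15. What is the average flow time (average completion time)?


Completion times:
  J1: completes at 3
  J2: completes at 13
  J3: completes at 28
Sum = 44
Average = 44/3
= 14.67


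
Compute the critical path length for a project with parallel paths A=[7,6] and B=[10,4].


Path A: 7 + 6 = 13
Path B: 10 + 4 = 14
Critical path = longest = max(13, 14)
= 14 (Path B)


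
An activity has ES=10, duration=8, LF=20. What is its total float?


EF = ES + duration = 10 + 8 = 18
LS = LF - duration = 20 - 8 = 12
Total Float = LF - EF = 20 - 18
(or LS - ES = 12 - 10)
= 2


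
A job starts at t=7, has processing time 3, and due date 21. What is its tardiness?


Completion = start + processing = 7 + 3 = 10
Tardiness = max(0, C - d) = max(0, 10 - 21)
= max(0, -11)
= 0


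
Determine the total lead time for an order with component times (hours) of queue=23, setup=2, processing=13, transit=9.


Lead time = queue + setup + processing + transit
= 23 + 2 + 13 + 9
= 47 hours


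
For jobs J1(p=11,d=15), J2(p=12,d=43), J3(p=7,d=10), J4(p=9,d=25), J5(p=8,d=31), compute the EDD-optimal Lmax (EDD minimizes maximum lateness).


EDD order: J3 → J1 → J4 → J5 → J2
Completion and lateness:
  J3: C=7, d=10, L=7-10=-3
  J1: C=18, d=15, L=18-15=3
  J4: C=27, d=25, L=27-25=2
  J5: C=35, d=31, L=35-31=4
  J2: C=47, d=43, L=47-43=4
Lmax = max(-3, 3, 2, 4, 4)
= 4


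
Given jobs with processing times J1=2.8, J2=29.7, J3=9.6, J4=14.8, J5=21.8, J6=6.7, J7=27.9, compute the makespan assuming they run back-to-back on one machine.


Sequential makespan: sum all processing times
= 2.8 + 29.7 + 9.6 + 14.8 + 21.8 + 6.7 + 27.9
= 113.3 time units


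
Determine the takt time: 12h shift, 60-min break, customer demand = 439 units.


Available = 12×60 - 60 = 660 min
Takt time = 660 / 439
= 1.50 min/unit


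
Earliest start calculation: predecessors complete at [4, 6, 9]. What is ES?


ES = max of all predecessor completion times
Predecessors: [4, 6, 9]
ES = max(4, 6, 9)
= 9


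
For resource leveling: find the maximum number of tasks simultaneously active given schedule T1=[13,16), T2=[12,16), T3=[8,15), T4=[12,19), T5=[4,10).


Check each time point for overlaps:
  t=13: 4 tasks active (T1, T2, T3, T4)
Max concurrent = 4


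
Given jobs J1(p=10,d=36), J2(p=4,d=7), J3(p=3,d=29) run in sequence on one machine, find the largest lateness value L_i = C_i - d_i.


Lateness per job (L = C - d):
  J1: C=10, d=36, L=-26
  J2: C=14, d=7, L=7
  J3: C=17, d=29, L=-12
Lmax = max(-26, 7, -12)
= 7


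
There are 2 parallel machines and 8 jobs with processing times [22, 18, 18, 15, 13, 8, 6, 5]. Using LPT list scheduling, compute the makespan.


Jobs (LPT sorted): [22, 18, 18, 15, 13, 8, 6, 5]
Machines: 2
  J=22 → Machine 1 (load: 0+22=22)
  J=18 → Machine 2 (load: 0+18=18)
  J=18 → Machine 2 (load: 18+18=36)
  J=15 → Machine 1 (load: 22+15=37)
  J=13 → Machine 2 (load: 36+13=49)
  J=8 → Machine 1 (load: 37+8=45)
  J=6 → Machine 1 (load: 45+6=51)
  J=5 → Machine 2 (load: 49+5=54)
Machine loads: [51, 54]
Makespan = max = 54 time units


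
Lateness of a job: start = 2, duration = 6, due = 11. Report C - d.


Completion = 2 + 6 = 8
Lateness = C - d = 8 - 11
= -3


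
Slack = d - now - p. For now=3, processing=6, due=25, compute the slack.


Slack = due - current_time - processing
= 25 - 3 - 6
= 16


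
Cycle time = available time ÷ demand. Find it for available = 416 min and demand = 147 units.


Cycle time = available time / demand
= 416 / 147
= 2.83 min/unit


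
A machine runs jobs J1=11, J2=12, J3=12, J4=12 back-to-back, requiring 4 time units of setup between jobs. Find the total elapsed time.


Makespan = Σ processing + (n-1) × setup
= (11 + 12 + 12 + 12) + (4-1)×4
= 47 + 12
= 59 time units


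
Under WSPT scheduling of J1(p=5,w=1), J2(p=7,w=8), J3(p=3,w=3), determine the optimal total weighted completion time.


WSPT order (by p/w): J2 → J3 → J1
  J2: C=7, w·C=8×7=56
  J3: C=10, w·C=3×10=30
  J1: C=15, w·C=1×15=15
Σ w·C = 101
= 101


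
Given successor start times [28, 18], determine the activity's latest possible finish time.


LF = min of all successor start times
Successors start at: [28, 18]
LF = min(28, 18)
= 18


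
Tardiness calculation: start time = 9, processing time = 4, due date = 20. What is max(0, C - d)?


Completion = start + processing = 9 + 4 = 13
Tardiness = max(0, C - d) = max(0, 13 - 20)
= max(0, -7)
= 0


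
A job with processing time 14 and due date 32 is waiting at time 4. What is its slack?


Slack = due - current_time - processing
= 32 - 4 - 14
= 14


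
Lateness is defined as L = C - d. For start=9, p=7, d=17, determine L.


Completion = 9 + 7 = 16
Lateness = C - d = 16 - 17
= -1


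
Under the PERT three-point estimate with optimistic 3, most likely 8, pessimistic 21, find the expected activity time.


te = (o + 4m + p) / 6
= (3 + 4×8 + 21) / 6
= (3 + 32 + 21) / 6
= 56 / 6
= 9.33


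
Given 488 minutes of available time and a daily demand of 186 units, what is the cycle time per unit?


Cycle time = available time / demand
= 488 / 186
= 2.62 min/unit


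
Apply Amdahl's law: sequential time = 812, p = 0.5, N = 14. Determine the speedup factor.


Amdahl's law: T_p = T × ((1-p) + p/N)
= 812 × ((1-0.5) + 0.5/14)
= 812 × (0.50 + 0.0357)
= 812 × 0.5357
= 435.00
Speedup = 812/435.00
= 1.87×


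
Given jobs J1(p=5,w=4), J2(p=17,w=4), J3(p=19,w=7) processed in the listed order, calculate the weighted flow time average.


Completion times:
  J1: C=5, w×C=4×5=20
  J2: C=22, w×C=4×22=88
  J3: C=41, w×C=7×41=287
Sum w×C = 395
Sum w = 15
Weighted avg = 395/15
= 26.33


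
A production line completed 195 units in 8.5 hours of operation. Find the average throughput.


Throughput = units / time
= 195 / 8.5
= 22.9 units/hour


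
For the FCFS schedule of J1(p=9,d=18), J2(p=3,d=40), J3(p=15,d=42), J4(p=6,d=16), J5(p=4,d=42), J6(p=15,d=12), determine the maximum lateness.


Lateness per job (L = C - d):
  J1: C=9, d=18, L=-9
  J2: C=12, d=40, L=-28
  J3: C=27, d=42, L=-15
  J4: C=33, d=16, L=17
  J5: C=37, d=42, L=-5
  J6: C=52, d=12, L=40
Lmax = max(-9, -28, -15, 17, -5, 40)
= 40


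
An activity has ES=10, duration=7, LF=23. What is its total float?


EF = ES + duration = 10 + 7 = 17
LS = LF - duration = 23 - 7 = 16
Total Float = LF - EF = 23 - 17
(or LS - ES = 16 - 10)
= 6


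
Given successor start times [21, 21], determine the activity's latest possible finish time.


LF = min of all successor start times
Successors start at: [21, 21]
LF = min(21, 21)
= 21


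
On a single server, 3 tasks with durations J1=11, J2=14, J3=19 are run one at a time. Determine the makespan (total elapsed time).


Sequential makespan: sum all processing times
= 11 + 14 + 19
= 44 time units


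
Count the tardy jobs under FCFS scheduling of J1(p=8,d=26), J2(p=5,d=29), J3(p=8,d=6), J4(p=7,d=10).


Completion vs due date:
  J1: C=8, d=26 → on time
  J2: C=13, d=29 → on time
  J3: C=21, d=6 → TARDY
  J4: C=28, d=10 → TARDY
Tardy jobs: J3, J4
Count = 2


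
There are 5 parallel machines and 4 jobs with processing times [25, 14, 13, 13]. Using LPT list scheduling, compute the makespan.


Jobs (LPT sorted): [25, 14, 13, 13]
Machines: 5
  J=25 → Machine 1 (load: 0+25=25)
  J=14 → Machine 2 (load: 0+14=14)
  J=13 → Machine 3 (load: 0+13=13)
  J=13 → Machine 4 (load: 0+13=13)
Machine loads: [25, 14, 13, 13, 0]
Makespan = max = 25 time units


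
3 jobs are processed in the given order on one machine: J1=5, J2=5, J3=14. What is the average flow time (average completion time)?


Completion times:
  J1: completes at 5
  J2: completes at 10
  J3: completes at 24
Sum = 39
Average = 39/3
= 13.00


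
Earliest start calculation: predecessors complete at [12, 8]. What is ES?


ES = max of all predecessor completion times
Predecessors: [12, 8]
ES = max(12, 8)
= 12


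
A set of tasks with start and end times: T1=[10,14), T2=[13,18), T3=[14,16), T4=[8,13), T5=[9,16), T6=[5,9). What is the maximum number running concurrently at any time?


Check each time point for overlaps:
  t=10: 3 tasks active (T1, T4, T5)
Max concurrent = 3


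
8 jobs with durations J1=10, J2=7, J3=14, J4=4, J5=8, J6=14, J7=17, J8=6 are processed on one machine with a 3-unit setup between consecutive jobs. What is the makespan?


Makespan = Σ processing + (n-1) × setup
= (10 + 7 + 14 + 4 + 8 + 14 + 17 + 6) + (8-1)×3
= 80 + 21
= 101 time units


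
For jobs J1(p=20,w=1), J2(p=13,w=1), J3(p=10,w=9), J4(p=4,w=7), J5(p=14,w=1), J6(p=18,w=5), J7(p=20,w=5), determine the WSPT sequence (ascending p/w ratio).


WSPT (Smith's rule): sort by p/w ascending
  J4: p/w = 4/7 = 0.571
  J3: p/w = 10/9 = 1.111
  J6: p/w = 18/5 = 3.600
  J7: p/w = 20/5 = 4.000
  J2: p/w = 13/1 = 13.000
  J5: p/w = 14/1 = 14.000
  J1: p/w = 20/1 = 20.000
Order: J4 → J3 → J6 → J7 → J2 → J5 → J1


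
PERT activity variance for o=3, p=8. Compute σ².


σ² = ((p - o) / 6)² = (p - o)² / 36
= (8 - 3)² / 36
= 5² / 36
= 25 / 36
= 0.6944


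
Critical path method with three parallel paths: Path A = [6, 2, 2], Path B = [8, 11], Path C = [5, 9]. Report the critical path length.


Path A: 6 + 2 + 2 = 10
Path B: 8 + 11 = 19
Path C: 5 + 9 = 14
Critical path = longest = max(10, 19, 14)
= 19 (Path B)


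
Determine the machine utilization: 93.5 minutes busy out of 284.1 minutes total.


Utilization = busy / total × 100
= 93.5 / 284.1 × 100
= 32.9%


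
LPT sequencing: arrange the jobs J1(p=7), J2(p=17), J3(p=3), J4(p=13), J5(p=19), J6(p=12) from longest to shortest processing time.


LPT: sort by longest processing time first
  J5: p=19
  J2: p=17
  J4: p=13
  J6: p=12
  J1: p=7
  J3: p=3
Order: J5 → J2 → J4 → J6 → J1 → J3


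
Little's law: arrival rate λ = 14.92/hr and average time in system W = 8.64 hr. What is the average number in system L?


Little's law: L = λ × W
= 14.92 × 8.64
= 128.91


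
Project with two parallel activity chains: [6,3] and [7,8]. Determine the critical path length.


Path A: 6 + 3 = 9
Path B: 7 + 8 = 15
Critical path = longest = max(9, 15)
= 15 (Path B)


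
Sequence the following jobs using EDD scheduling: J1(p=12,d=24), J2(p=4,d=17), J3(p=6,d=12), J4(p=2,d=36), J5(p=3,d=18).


EDD: sort by earliest due date
  J3: d=12, p=6
  J2: d=17, p=4
  J5: d=18, p=3
  J1: d=24, p=12
  J4: d=36, p=2
Order: J3 → J2 → J5 → J1 → J4


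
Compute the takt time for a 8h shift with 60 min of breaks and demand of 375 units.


Available = 8×60 - 60 = 420 min
Takt time = 420 / 375
= 1.12 min/unit


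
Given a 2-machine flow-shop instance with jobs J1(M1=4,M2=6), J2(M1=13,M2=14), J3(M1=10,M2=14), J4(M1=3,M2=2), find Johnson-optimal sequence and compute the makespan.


Johnson's rule:
Group 1 (M1≤M2, sort by M1): ['J1', 'J3', 'J2']
Group 2 (M1>M2, sort desc M2): ['J4']
Sequence: J1 → J3 → J2 → J4
Makespan calculation:
  J1: M1 done=4, M2 done=10
  J3: M1 done=14, M2 done=28
  J2: M1 done=27, M2 done=42
  J4: M1 done=30, M2 done=44
= Sequence: J1 → J3 → J2 → J4, Makespan: 44


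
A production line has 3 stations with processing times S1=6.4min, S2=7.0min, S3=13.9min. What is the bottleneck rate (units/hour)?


Bottleneck = longest station time
Station times: [6.4, 7.0, 13.9]
Max = 13.9 min
Rate = 60 / 13.9
= 4.32 units/hour (bottleneck: 13.9min)


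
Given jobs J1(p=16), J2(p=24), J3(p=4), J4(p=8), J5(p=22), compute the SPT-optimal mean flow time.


SPT order: J3 → J4 → J1 → J5 → J2
Completion times:
  J3: C=4
  J4: C=12
  J1: C=28
  J5: C=50
  J2: C=74
Sum = 168, n = 5
Mean flow = 168/5
= 33.60


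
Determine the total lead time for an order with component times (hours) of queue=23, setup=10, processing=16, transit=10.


Lead time = queue + setup + processing + transit
= 23 + 10 + 16 + 10
= 59 hours


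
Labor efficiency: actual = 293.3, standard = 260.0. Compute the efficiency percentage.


Efficiency = (actual / standard) × 100
= (293.3 / 260.0) × 100
= 112.8%


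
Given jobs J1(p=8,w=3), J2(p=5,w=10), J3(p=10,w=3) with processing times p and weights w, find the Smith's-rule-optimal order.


WSPT (Smith's rule): sort by p/w ascending
  J2: p/w = 5/10 = 0.500
  J1: p/w = 8/3 = 2.667
  J3: p/w = 10/3 = 3.333
Order: J2 → J1 → J3


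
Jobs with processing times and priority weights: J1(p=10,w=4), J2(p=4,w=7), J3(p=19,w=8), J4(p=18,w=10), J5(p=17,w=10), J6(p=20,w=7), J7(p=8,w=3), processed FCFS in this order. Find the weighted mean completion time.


Completion times:
  J1: C=10, w×C=4×10=40
  J2: C=14, w×C=7×14=98
  J3: C=33, w×C=8×33=264
  J4: C=51, w×C=10×51=510
  J5: C=68, w×C=10×68=680
  J6: C=88, w×C=7×88=616
  J7: C=96, w×C=3×96=288
Sum w×C = 2496
Sum w = 49
Weighted avg = 2496/49
= 50.94


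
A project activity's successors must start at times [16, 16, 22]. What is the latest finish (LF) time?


LF = min of all successor start times
Successors start at: [16, 16, 22]
LF = min(16, 16, 22)
= 16


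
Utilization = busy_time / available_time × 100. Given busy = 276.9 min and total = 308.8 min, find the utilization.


Utilization = busy / total × 100
= 276.9 / 308.8 × 100
= 89.7%


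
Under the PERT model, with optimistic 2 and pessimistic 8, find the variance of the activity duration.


σ² = ((p - o) / 6)² = (p - o)² / 36
= (8 - 2)² / 36
= 6² / 36
= 36 / 36
= 1.0000


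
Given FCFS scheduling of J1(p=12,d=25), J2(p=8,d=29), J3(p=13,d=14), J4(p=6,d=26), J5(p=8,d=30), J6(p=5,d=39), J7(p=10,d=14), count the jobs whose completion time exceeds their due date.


Completion vs due date:
  J1: C=12, d=25 → on time
  J2: C=20, d=29 → on time
  J3: C=33, d=14 → TARDY
  J4: C=39, d=26 → TARDY
  J5: C=47, d=30 → TARDY
  J6: C=52, d=39 → TARDY
  J7: C=62, d=14 → TARDY
Tardy jobs: J3, J4, J5, J6, J7
Count = 5


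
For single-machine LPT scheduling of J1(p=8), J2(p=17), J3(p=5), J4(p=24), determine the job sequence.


LPT: sort by longest processing time first
  J4: p=24
  J2: p=17
  J1: p=8
  J3: p=5
Order: J4 → J2 → J1 → J3


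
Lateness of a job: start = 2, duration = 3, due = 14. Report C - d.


Completion = 2 + 3 = 5
Lateness = C - d = 5 - 14
= -9


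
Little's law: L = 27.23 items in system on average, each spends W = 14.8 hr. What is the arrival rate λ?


Little's law: L = λW → λ = L / W
= 27.23 / 14.8
= 1.84 per hour


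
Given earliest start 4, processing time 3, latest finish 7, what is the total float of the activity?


EF = ES + duration = 4 + 3 = 7
LS = LF - duration = 7 - 3 = 4
Total Float = LF - EF = 7 - 7
(or LS - ES = 4 - 4)
= 0


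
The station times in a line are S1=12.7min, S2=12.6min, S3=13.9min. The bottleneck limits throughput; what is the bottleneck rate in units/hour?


Bottleneck = longest station time
Station times: [12.7, 12.6, 13.9]
Max = 13.9 min
Rate = 60 / 13.9
= 4.32 units/hour (bottleneck: 13.9min)


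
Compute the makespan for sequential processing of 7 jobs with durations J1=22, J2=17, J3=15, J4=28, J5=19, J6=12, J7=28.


Sequential makespan: sum all processing times
= 22 + 17 + 15 + 28 + 19 + 12 + 28
= 141 time units


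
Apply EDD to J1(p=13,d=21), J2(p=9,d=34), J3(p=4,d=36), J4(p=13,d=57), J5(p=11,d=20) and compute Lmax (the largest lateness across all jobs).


EDD order: J5 → J1 → J2 → J3 → J4
Completion and lateness:
  J5: C=11, d=20, L=11-20=-9
  J1: C=24, d=21, L=24-21=3
  J2: C=33, d=34, L=33-34=-1
  J3: C=37, d=36, L=37-36=1
  J4: C=50, d=57, L=50-57=-7
Lmax = max(-9, 3, -1, 1, -7)
= 3


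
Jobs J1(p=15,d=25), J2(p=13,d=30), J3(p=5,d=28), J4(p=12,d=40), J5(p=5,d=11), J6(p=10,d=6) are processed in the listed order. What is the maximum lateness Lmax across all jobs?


Lateness per job (L = C - d):
  J1: C=15, d=25, L=-10
  J2: C=28, d=30, L=-2
  J3: C=33, d=28, L=5
  J4: C=45, d=40, L=5
  J5: C=50, d=11, L=39
  J6: C=60, d=6, L=54
Lmax = max(-10, -2, 5, 5, 39, 54)
= 54


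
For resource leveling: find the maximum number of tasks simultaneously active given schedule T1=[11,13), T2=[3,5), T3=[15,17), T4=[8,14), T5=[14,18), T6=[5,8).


Check each time point for overlaps:
  t=11: 2 tasks active (T1, T4)
Max concurrent = 2


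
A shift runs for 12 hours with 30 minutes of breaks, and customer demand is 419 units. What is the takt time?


Available = 12×60 - 30 = 690 min
Takt time = 690 / 419
= 1.65 min/unit


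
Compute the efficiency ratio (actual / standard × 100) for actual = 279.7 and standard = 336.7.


Efficiency = (actual / standard) × 100
= (279.7 / 336.7) × 100
= 83.1%


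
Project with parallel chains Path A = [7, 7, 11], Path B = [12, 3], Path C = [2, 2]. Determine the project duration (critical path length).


Path A: 7 + 7 + 11 = 25
Path B: 12 + 3 = 15
Path C: 2 + 2 = 4
Critical path = longest = max(25, 15, 4)
= 25 (Path A)


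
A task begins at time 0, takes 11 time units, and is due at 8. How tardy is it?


Completion = start + processing = 0 + 11 = 11
Tardiness = max(0, C - d) = max(0, 11 - 8)
= max(0, 3)
= 3


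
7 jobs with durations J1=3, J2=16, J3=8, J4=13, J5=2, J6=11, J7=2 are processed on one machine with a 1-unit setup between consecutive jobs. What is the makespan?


Makespan = Σ processing + (n-1) × setup
= (3 + 16 + 8 + 13 + 2 + 11 + 2) + (7-1)×1
= 55 + 6
= 61 time units


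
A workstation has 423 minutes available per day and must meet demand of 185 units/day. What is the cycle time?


Cycle time = available time / demand
= 423 / 185
= 2.29 min/unit


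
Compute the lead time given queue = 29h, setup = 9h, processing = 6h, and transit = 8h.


Lead time = queue + setup + processing + transit
= 29 + 9 + 6 + 8
= 52 hours


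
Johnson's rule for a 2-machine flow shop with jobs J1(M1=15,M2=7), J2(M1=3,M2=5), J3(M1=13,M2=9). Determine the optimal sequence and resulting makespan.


Johnson's rule:
Group 1 (M1≤M2, sort by M1): ['J2']
Group 2 (M1>M2, sort desc M2): ['J3', 'J1']
Sequence: J2 → J3 → J1
Makespan calculation:
  J2: M1 done=3, M2 done=8
  J3: M1 done=16, M2 done=25
  J1: M1 done=31, M2 done=38
= Sequence: J2 → J3 → J1, Makespan: 38


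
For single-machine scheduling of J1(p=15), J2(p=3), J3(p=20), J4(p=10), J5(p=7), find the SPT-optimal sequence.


SPT: sort by shortest processing time
  J2: p=3
  J5: p=7
  J4: p=10
  J1: p=15
  J3: p=20
Order: J2 → J5 → J4 → J1 → J3


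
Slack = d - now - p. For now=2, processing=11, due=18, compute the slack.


Slack = due - current_time - processing
= 18 - 2 - 11
= 5


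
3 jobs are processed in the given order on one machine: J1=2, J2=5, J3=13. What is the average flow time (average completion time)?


Completion times:
  J1: completes at 2
  J2: completes at 7
  J3: completes at 20
Sum = 29
Average = 29/3
= 9.67


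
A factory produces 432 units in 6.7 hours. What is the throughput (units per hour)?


Throughput = units / time
= 432 / 6.7
= 64.5 units/hour


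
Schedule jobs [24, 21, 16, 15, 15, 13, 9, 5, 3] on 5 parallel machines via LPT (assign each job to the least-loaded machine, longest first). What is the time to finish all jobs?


Jobs (LPT sorted): [24, 21, 16, 15, 15, 13, 9, 5, 3]
Machines: 5
  J=24 → Machine 1 (load: 0+24=24)
  J=21 → Machine 2 (load: 0+21=21)
  J=16 → Machine 3 (load: 0+16=16)
  J=15 → Machine 4 (load: 0+15=15)
  J=15 → Machine 5 (load: 0+15=15)
  J=13 → Machine 4 (load: 15+13=28)
  J=9 → Machine 5 (load: 15+9=24)
  J=5 → Machine 3 (load: 16+5=21)
  J=3 → Machine 2 (load: 21+3=24)
Machine loads: [24, 24, 21, 28, 24]
Makespan = max = 28 time units


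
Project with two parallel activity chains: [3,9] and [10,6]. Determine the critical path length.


Path A: 3 + 9 = 12
Path B: 10 + 6 = 16
Critical path = longest = max(12, 16)
= 16 (Path B)


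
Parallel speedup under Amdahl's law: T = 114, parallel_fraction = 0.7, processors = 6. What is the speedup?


Amdahl's law: T_p = T × ((1-p) + p/N)
= 114 × ((1-0.7) + 0.7/6)
= 114 × (0.30 + 0.1167)
= 114 × 0.4167
= 47.50
Speedup = 114/47.50
= 2.40×


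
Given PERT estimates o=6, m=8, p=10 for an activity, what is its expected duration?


te = (o + 4m + p) / 6
= (6 + 4×8 + 10) / 6
= (6 + 32 + 10) / 6
= 48 / 6
= 8.00


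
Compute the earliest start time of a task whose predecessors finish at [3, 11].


ES = max of all predecessor completion times
Predecessors: [3, 11]
ES = max(3, 11)
= 11


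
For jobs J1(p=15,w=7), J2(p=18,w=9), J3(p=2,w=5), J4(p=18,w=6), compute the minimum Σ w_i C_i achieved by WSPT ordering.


WSPT order (by p/w): J3 → J2 → J1 → J4
  J3: C=2, w·C=5×2=10
  J2: C=20, w·C=9×20=180
  J1: C=35, w·C=7×35=245
  J4: C=53, w·C=6×53=318
Σ w·C = 753
= 753


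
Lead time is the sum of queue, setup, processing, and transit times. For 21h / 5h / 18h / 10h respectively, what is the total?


Lead time = queue + setup + processing + transit
= 21 + 5 + 18 + 10
= 54 hours


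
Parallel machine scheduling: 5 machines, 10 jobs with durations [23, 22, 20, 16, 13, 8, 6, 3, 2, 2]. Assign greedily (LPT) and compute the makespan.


Jobs (LPT sorted): [23, 22, 20, 16, 13, 8, 6, 3, 2, 2]
Machines: 5
  J=23 → Machine 1 (load: 0+23=23)
  J=22 → Machine 2 (load: 0+22=22)
  J=20 → Machine 3 (load: 0+20=20)
  J=16 → Machine 4 (load: 0+16=16)
  J=13 → Machine 5 (load: 0+13=13)
  J=8 → Machine 5 (load: 13+8=21)
  J=6 → Machine 4 (load: 16+6=22)
  J=3 → Machine 3 (load: 20+3=23)
  J=2 → Machine 5 (load: 21+2=23)
  J=2 → Machine 2 (load: 22+2=24)
Machine loads: [23, 24, 23, 22, 23]
Makespan = max = 24 time units


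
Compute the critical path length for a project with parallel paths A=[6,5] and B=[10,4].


Path A: 6 + 5 = 11
Path B: 10 + 4 = 14
Critical path = longest = max(11, 14)
= 14 (Path B)


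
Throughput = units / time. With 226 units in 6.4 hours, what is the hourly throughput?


Throughput = units / time
= 226 / 6.4
= 35.3 units/hour


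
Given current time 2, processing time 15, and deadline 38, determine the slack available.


Slack = due - current_time - processing
= 38 - 2 - 15
= 21


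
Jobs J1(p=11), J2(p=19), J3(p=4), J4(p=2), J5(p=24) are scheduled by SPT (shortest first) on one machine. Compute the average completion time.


SPT order: J4 → J3 → J1 → J2 → J5
Completion times:
  J4: C=2
  J3: C=6
  J1: C=17
  J2: C=36
  J5: C=60
Sum = 121, n = 5
Mean flow = 121/5
= 24.20


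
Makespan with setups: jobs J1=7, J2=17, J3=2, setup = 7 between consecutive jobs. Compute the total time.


Makespan = Σ processing + (n-1) × setup
= (7 + 17 + 2) + (3-1)×7
= 26 + 14
= 40 time units


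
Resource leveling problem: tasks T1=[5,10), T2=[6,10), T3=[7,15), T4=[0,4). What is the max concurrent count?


Check each time point for overlaps:
  t=7: 3 tasks active (T1, T2, T3)
Max concurrent = 3


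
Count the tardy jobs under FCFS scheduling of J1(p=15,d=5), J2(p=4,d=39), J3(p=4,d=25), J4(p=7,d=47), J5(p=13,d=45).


Completion vs due date:
  J1: C=15, d=5 → TARDY
  J2: C=19, d=39 → on time
  J3: C=23, d=25 → on time
  J4: C=30, d=47 → on time
  J5: C=43, d=45 → on time
Tardy jobs: J1
Count = 1


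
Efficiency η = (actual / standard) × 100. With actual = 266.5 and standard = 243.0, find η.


Efficiency = (actual / standard) × 100
= (266.5 / 243.0) × 100
= 109.7%


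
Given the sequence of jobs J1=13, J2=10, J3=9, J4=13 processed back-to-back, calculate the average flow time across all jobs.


Completion times:
  J1: completes at 13
  J2: completes at 23
  J3: completes at 32
  J4: completes at 45
Sum = 113
Average = 113/4
= 28.25


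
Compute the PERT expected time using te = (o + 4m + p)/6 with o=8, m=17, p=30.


te = (o + 4m + p) / 6
= (8 + 4×17 + 30) / 6
= (8 + 68 + 30) / 6
= 106 / 6
= 17.67


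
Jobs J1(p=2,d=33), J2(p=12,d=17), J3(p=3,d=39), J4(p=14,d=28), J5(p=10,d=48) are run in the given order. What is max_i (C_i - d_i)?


Lateness per job (L = C - d):
  J1: C=2, d=33, L=-31
  J2: C=14, d=17, L=-3
  J3: C=17, d=39, L=-22
  J4: C=31, d=28, L=3
  J5: C=41, d=48, L=-7
Lmax = max(-31, -3, -22, 3, -7)
= 3


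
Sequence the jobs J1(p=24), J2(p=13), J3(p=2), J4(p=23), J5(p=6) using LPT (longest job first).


LPT: sort by longest processing time first
  J1: p=24
  J4: p=23
  J2: p=13
  J5: p=6
  J3: p=2
Order: J1 → J4 → J2 → J5 → J3


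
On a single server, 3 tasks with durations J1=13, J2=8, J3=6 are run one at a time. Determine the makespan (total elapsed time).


Sequential makespan: sum all processing times
= 13 + 8 + 6
= 27 time units


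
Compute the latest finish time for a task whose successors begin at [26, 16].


LF = min of all successor start times
Successors start at: [26, 16]
LF = min(26, 16)
= 16


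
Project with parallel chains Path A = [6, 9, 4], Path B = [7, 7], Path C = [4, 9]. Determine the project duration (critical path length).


Path A: 6 + 9 + 4 = 19
Path B: 7 + 7 = 14
Path C: 4 + 9 = 13
Critical path = longest = max(19, 14, 13)
= 19 (Path A)


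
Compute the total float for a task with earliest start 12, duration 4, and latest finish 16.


EF = ES + duration = 12 + 4 = 16
LS = LF - duration = 16 - 4 = 12
Total Float = LF - EF = 16 - 16
(or LS - ES = 12 - 12)
= 0


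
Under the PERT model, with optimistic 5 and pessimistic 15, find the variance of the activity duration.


σ² = ((p - o) / 6)² = (p - o)² / 36
= (15 - 5)² / 36
= 10² / 36
= 100 / 36
= 2.7778


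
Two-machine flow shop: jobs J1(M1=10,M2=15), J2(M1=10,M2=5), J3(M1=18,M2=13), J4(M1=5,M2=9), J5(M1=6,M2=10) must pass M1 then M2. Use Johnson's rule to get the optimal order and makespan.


Johnson's rule:
Group 1 (M1≤M2, sort by M1): ['J4', 'J5', 'J1']
Group 2 (M1>M2, sort desc M2): ['J3', 'J2']
Sequence: J4 → J5 → J1 → J3 → J2
Makespan calculation:
  J4: M1 done=5, M2 done=14
  J5: M1 done=11, M2 done=24
  J1: M1 done=21, M2 done=39
  J3: M1 done=39, M2 done=52
  J2: M1 done=49, M2 done=57
= Sequence: J4 → J5 → J1 → J3 → J2, Makespan: 57


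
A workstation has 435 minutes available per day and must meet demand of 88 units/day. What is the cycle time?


Cycle time = available time / demand
= 435 / 88
= 4.94 min/unit


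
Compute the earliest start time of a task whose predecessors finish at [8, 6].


ES = max of all predecessor completion times
Predecessors: [8, 6]
ES = max(8, 6)
= 8


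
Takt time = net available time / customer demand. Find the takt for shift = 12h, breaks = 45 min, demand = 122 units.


Available = 12×60 - 45 = 675 min
Takt time = 675 / 122
= 5.53 min/unit


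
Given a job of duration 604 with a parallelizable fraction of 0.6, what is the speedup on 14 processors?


Amdahl's law: T_p = T × ((1-p) + p/N)
= 604 × ((1-0.6) + 0.6/14)
= 604 × (0.40 + 0.0429)
= 604 × 0.4429
= 267.49
Speedup = 604/267.49
= 2.26×


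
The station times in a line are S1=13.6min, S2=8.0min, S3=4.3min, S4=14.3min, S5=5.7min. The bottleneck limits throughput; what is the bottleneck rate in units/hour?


Bottleneck = longest station time
Station times: [13.6, 8.0, 4.3, 14.3, 5.7]
Max = 14.3 min
Rate = 60 / 14.3
= 4.20 units/hour (bottleneck: 14.3min)


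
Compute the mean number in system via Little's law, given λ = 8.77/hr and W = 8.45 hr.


Little's law: L = λ × W
= 8.77 × 8.45
= 74.11


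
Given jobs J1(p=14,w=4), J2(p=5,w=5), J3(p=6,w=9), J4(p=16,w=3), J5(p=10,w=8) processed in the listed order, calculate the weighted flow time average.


Completion times:
  J1: C=14, w×C=4×14=56
  J2: C=19, w×C=5×19=95
  J3: C=25, w×C=9×25=225
  J4: C=41, w×C=3×41=123
  J5: C=51, w×C=8×51=408
Sum w×C = 907
Sum w = 29
Weighted avg = 907/29
= 31.28


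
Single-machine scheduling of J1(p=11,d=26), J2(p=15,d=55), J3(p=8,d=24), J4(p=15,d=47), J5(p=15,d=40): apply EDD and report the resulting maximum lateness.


EDD order: J3 → J1 → J5 → J4 → J2
Completion and lateness:
  J3: C=8, d=24, L=8-24=-16
  J1: C=19, d=26, L=19-26=-7
  J5: C=34, d=40, L=34-40=-6
  J4: C=49, d=47, L=49-47=2
  J2: C=64, d=55, L=64-55=9
Lmax = max(-16, -7, -6, 2, 9)
= 9


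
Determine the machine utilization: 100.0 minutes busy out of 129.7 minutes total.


Utilization = busy / total × 100
= 100.0 / 129.7 × 100
= 77.1%


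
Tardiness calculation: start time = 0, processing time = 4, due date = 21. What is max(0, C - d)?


Completion = start + processing = 0 + 4 = 4
Tardiness = max(0, C - d) = max(0, 4 - 21)
= max(0, -17)
= 0


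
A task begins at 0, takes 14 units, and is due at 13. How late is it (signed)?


Completion = 0 + 14 = 14
Lateness = C - d = 14 - 13
= 1


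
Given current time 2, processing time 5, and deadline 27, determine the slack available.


Slack = due - current_time - processing
= 27 - 2 - 5
= 20


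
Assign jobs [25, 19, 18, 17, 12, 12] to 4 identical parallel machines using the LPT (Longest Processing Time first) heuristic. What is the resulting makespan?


Jobs (LPT sorted): [25, 19, 18, 17, 12, 12]
Machines: 4
  J=25 → Machine 1 (load: 0+25=25)
  J=19 → Machine 2 (load: 0+19=19)
  J=18 → Machine 3 (load: 0+18=18)
  J=17 → Machine 4 (load: 0+17=17)
  J=12 → Machine 4 (load: 17+12=29)
  J=12 → Machine 3 (load: 18+12=30)
Machine loads: [25, 19, 30, 29]
Makespan = max = 30 time units


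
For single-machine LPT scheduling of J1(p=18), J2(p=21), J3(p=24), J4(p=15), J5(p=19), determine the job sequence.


LPT: sort by longest processing time first
  J3: p=24
  J2: p=21
  J5: p=19
  J1: p=18
  J4: p=15
Order: J3 → J2 → J5 → J1 → J4


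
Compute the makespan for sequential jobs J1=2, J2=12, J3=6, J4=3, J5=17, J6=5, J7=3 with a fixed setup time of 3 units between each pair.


Makespan = Σ processing + (n-1) × setup
= (2 + 12 + 6 + 3 + 17 + 5 + 3) + (7-1)×3
= 48 + 18
= 66 time units


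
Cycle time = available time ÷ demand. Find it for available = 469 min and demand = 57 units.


Cycle time = available time / demand
= 469 / 57
= 8.23 min/unit


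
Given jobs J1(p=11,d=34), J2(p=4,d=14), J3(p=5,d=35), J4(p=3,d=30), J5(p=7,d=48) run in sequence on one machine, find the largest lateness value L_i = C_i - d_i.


Lateness per job (L = C - d):
  J1: C=11, d=34, L=-23
  J2: C=15, d=14, L=1
  J3: C=20, d=35, L=-15
  J4: C=23, d=30, L=-7
  J5: C=30, d=48, L=-18
Lmax = max(-23, 1, -15, -7, -18)
= 1


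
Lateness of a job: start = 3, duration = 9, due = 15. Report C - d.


Completion = 3 + 9 = 12
Lateness = C - d = 12 - 15
= -3


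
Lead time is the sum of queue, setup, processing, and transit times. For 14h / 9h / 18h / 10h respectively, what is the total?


Lead time = queue + setup + processing + transit
= 14 + 9 + 18 + 10
= 51 hours


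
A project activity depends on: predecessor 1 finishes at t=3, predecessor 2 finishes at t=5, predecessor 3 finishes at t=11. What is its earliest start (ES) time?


ES = max of all predecessor completion times
Predecessors: [3, 5, 11]
ES = max(3, 5, 11)
= 11


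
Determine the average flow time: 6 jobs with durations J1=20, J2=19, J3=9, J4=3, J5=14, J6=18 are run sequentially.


Completion times:
  J1: completes at 20
  J2: completes at 39
  J3: completes at 48
  J4: completes at 51
  J5: completes at 65
  J6: completes at 83
Sum = 306
Average = 306/6
= 51.00


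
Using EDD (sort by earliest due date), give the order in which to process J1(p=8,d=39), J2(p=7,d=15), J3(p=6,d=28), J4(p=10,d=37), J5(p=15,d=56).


EDD: sort by earliest due date
  J2: d=15, p=7
  J3: d=28, p=6
  J4: d=37, p=10
  J1: d=39, p=8
  J5: d=56, p=15
Order: J2 → J3 → J4 → J1 → J5


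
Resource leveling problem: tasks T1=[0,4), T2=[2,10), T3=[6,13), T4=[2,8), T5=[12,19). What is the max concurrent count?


Check each time point for overlaps:
  t=2: 3 tasks active (T1, T2, T4)
Max concurrent = 3


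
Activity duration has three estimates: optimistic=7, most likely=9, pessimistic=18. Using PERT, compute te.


te = (o + 4m + p) / 6
= (7 + 4×9 + 18) / 6
= (7 + 36 + 18) / 6
= 61 / 6
= 10.17


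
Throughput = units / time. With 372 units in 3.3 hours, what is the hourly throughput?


Throughput = units / time
= 372 / 3.3
= 112.7 units/hour


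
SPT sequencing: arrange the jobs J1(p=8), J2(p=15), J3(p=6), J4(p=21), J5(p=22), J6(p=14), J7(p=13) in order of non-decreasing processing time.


SPT: sort by shortest processing time
  J3: p=6
  J1: p=8
  J7: p=13
  J6: p=14
  J2: p=15
  J4: p=21
  J5: p=22
Order: J3 → J1 → J7 → J6 → J2 → J4 → J5


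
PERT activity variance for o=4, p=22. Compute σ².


σ² = ((p - o) / 6)² = (p - o)² / 36
= (22 - 4)² / 36
= 18² / 36
= 324 / 36
= 9.0000


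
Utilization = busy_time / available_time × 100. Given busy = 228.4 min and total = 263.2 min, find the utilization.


Utilization = busy / total × 100
= 228.4 / 263.2 × 100
= 86.8%


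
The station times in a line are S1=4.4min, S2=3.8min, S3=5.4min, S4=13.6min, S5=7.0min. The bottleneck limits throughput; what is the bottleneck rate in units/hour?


Bottleneck = longest station time
Station times: [4.4, 3.8, 5.4, 13.6, 7.0]
Max = 13.6 min
Rate = 60 / 13.6
= 4.41 units/hour (bottleneck: 13.6min)


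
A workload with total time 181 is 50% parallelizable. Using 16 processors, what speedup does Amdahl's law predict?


Amdahl's law: T_p = T × ((1-p) + p/N)
= 181 × ((1-0.5) + 0.5/16)
= 181 × (0.50 + 0.0312)
= 181 × 0.5312
= 96.16
Speedup = 181/96.16
= 1.88×


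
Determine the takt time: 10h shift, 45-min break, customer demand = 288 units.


Available = 10×60 - 45 = 555 min
Takt time = 555 / 288
= 1.93 min/unit


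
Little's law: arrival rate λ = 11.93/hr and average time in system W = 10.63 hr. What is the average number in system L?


Little's law: L = λ × W
= 11.93 × 10.63
= 126.82


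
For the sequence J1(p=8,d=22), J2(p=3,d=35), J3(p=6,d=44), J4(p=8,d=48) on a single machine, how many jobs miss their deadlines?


Completion vs due date:
  J1: C=8, d=22 → on time
  J2: C=11, d=35 → on time
  J3: C=17, d=44 → on time
  J4: C=25, d=48 → on time
Tardy jobs: none
Count = 0


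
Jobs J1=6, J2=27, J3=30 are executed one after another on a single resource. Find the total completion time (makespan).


Sequential makespan: sum all processing times
= 6 + 27 + 30
= 63 time units


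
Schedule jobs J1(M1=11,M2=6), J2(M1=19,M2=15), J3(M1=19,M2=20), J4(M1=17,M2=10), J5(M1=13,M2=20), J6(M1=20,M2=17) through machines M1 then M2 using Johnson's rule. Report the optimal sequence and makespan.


Johnson's rule:
Group 1 (M1≤M2, sort by M1): ['J5', 'J3']
Group 2 (M1>M2, sort desc M2): ['J6', 'J2', 'J4', 'J1']
Sequence: J5 → J3 → J6 → J2 → J4 → J1
Makespan calculation:
  J5: M1 done=13, M2 done=33
  J3: M1 done=32, M2 done=53
  J6: M1 done=52, M2 done=70
  J2: M1 done=71, M2 done=86
  J4: M1 done=88, M2 done=98
  J1: M1 done=99, M2 done=105
= Sequence: J5 → J3 → J6 → J2 → J4 → J1, Makespan: 105
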